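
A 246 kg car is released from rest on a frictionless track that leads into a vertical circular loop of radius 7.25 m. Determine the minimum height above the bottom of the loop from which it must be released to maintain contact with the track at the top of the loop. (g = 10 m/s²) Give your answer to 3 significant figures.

h = 18.1 m

At the top, for minimum speed gravity alone supplies the centripetal force: mg = mv_top²/r ⇒ v_top² = gr = 72.50 m²/s²
Energy conservation from release height h to the top (height 2r): mgh = ½mv_top² + mg(2r)
h = v_top²/(2g) + 2r = r/2 + 2r = 5r/2 = 18.12 m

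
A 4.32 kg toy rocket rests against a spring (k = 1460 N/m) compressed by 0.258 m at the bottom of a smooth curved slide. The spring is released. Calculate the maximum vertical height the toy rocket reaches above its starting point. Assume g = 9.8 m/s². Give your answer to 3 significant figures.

h = 1.15 m

At maximum height the toy rocket is at rest, so ½kx² = mgh
h = kx²/(2mg) = (1460)(0.258)²/(2 × 4.32 × 9.8) = 1.148 m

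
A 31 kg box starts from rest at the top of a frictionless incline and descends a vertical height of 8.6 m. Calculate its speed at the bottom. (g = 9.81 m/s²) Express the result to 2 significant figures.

Energy conservation between the two points: mgh = ½mv²
v = √(2gh) = √(2 × 9.81 × 8.6) = √168.73 = 12.99 m/s

v = 13 m/s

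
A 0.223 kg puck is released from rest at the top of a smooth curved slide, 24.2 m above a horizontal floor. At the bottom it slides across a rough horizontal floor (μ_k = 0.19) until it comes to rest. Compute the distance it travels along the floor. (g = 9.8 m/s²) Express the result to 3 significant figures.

d = 127 m

Energy bookkeeping (friction removes W_f = μ_k N d):
At rest all PE has been dissipated by friction: mgh = μ_k m g d
d = h/μ_k = 24.2/0.19 = 127.4 m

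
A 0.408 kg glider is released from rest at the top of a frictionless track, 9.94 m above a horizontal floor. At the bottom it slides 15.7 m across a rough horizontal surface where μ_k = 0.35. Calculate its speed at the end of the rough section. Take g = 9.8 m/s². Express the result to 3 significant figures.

v = 9.33 m/s

Energy at the top = energy at the end + work done against friction:
mgh = ½mv² + μ_k m g d
W_f = μ_k mg d = (0.35)(0.408)(9.8)(15.7) = 21.97 J
½mv² = mgh − W_f = 39.744 − 21.97 = 17.773 J
v = √(2 × 17.773/0.408) = 9.334 m/s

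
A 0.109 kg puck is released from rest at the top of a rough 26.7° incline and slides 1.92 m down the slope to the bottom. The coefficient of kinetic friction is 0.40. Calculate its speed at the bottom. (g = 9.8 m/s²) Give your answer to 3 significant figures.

Taking the bottom as reference, mgh = ½mv² + μ_k N L with h = L sinθ, N = mg cosθ:
mgh = mgL sinθ = (0.109)(9.8)(1.92)sin26.7° = 0.92153 J
W_f = μ_k mg cosθ · L = (0.40)(0.109)(9.8)cos26.7°·1.92 = 0.7329 J
½mv² = 0.92153 − 0.7329 = 0.18863 J
v = √(2 × 0.18863/0.109) = 1.860 m/s

v = 1.86 m/s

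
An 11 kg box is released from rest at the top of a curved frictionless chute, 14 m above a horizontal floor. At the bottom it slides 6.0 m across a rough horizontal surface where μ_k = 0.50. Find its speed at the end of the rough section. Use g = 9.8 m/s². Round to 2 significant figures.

Energy at the top = energy at the end + work done against friction:
mgh = ½mv² + μ_k m g d
W_f = μ_k mg d = (0.50)(11)(9.8)(6.0) = 323.4 J
½mv² = mgh − W_f = 1509.2 − 323.4 = 1185.8 J
v = √(2 × 1185.8/11) = 14.68 m/s

v = 15 m/s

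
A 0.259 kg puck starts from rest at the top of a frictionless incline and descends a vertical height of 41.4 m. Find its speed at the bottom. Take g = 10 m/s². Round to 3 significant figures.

Equating total energy at the two states: mgh = ½mv²
v = √(2gh) = √(2 × 10 × 41.4) = √828.00 = 28.77 m/s

v = 28.8 m/s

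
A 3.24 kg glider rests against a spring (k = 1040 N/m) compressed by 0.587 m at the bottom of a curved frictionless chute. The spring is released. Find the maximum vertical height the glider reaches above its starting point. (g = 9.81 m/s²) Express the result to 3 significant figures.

Energy conservation from release to the highest point: ½kx² = mgh
h = kx²/(2mg) = (1040)(0.587)²/(2 × 3.24 × 9.81) = 5.637 m

h = 5.64 m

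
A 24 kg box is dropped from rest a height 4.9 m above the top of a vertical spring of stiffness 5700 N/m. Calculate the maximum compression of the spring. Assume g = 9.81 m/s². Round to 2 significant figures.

Let x be the compression. The total drop is H + x, and the box is instantaneously at rest at max compression, so energy conservation gives:
mg(H + x) = ½kx²
½(5700)x² − (24)(9.81)x − (24)(9.81)(4.9) = 0
2850x² − 235.4x − 1154 = 0
x = [235.4 + √(55432 + 1.3152e+07)]/(2 × 2850) = 0.6789 m

x = 0.68 m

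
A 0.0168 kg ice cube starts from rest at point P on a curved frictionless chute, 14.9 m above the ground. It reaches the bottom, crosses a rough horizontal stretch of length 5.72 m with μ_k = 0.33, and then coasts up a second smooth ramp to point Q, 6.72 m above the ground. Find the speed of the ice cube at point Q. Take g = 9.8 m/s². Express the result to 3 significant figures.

v = 11.1 m/s

Energy at P: mgh₁ = (0.0168)(9.8)(14.9) = 2.4531 J
Friction loss: W_f = μ_k mg d = 0.3108 J
At Q: ½mv² + mgh₂ = mgh₁ − W_f
½mv² = 2.4531 − 0.3108 − 1.1064 = 1.0360 J
v = √(2 × 1.0360/0.0168) = 11.11 m/s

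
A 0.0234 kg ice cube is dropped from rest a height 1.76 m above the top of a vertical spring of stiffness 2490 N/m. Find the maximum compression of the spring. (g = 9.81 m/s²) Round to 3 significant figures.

Measuring PE from the top of the relaxed spring, at max compression the cube has dropped H + x with zero KE, so:
mg(H + x) = ½kx²
½(2490)x² − (0.0234)(9.81)x − (0.0234)(9.81)(1.76) = 0
1245x² − 0.2296x − 0.4040 = 0
x = [0.2296 + √(0.05270 + 2012.0)]/(2 × 1245) = 0.01811 m

x = 0.0181 m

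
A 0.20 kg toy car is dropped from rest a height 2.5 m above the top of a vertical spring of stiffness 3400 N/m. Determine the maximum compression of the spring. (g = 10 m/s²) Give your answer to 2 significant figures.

Measuring PE from the top of the relaxed spring, at max compression the car has dropped H + x with zero KE, so:
mg(H + x) = ½kx²
½(3400)x² − (0.20)(10)x − (0.20)(10)(2.5) = 0
1700x² − 2.000x − 5.000 = 0
x = [2.000 + √(4.000 + 34000)]/(2 × 1700) = 0.05482 m

x = 0.055 m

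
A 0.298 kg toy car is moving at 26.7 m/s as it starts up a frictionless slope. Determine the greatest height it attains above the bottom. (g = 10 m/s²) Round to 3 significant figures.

By energy conservation, ½mv² = mgh
h = v²/(2g) = 26.7²/(2 × 10) = 35.64 m

h = 35.6 m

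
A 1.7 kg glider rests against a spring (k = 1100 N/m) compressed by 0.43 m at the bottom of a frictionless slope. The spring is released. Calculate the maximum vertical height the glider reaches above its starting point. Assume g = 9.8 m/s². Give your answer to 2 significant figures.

h = 6.1 m

At maximum height the glider is at rest, so ½kx² = mgh
h = kx²/(2mg) = (1100)(0.43)²/(2 × 1.7 × 9.8) = 6.104 m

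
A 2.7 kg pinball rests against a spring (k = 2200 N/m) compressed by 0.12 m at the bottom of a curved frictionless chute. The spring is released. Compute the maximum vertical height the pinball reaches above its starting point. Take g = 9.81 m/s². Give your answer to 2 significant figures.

h = 0.60 m

All spring PE becomes gravitational PE at the highest point: ½kx² = mgh
h = kx²/(2mg) = (2200)(0.12)²/(2 × 2.7 × 9.81) = 0.5980 m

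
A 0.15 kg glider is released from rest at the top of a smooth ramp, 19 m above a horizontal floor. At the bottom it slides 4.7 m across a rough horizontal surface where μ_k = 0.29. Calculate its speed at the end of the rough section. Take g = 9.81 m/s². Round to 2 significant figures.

v = 19 m/s

Applying the work–energy principle:
mgh = ½mv² + μ_k m g d
W_f = μ_k mg d = (0.29)(0.15)(9.81)(4.7) = 2.006 J
½mv² = mgh − W_f = 27.959 − 2.006 = 25.953 J
v = √(2 × 25.953/0.15) = 18.60 m/s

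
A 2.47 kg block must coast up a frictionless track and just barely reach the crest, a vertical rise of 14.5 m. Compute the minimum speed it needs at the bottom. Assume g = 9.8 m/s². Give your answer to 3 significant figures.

At the top it is momentarily at rest, so all KE converts to PE: ½mv² = mgh
v = √(2gh) = √(2 × 9.8 × 14.5) = 16.86 m/s

v = 16.9 m/s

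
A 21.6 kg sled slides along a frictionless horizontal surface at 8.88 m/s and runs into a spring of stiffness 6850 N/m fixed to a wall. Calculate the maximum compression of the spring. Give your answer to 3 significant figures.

At max compression the sled is momentarily at rest: ½mv² = ½kx²
x = v√(m/k) = 8.88 × √(21.6/6850) = 0.4986 m

x = 0.499 m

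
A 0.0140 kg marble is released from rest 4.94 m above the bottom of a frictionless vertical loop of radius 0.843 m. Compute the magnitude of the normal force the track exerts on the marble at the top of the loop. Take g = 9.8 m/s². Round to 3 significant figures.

N = 0.922 N

Energy from release to top (height 2r): mgh = ½mv_top² + mg(2r)
v_top² = 2g(h − 2r) = 2(9.8)(4.94 − 1.686) = 63.778 m²/s²
At the top, both N and weight point toward the centre: N + mg = mv_top²/r
N = m(v_top²/r − g) = 0.0140(63.778/0.843 − 9.8) = 0.9220 N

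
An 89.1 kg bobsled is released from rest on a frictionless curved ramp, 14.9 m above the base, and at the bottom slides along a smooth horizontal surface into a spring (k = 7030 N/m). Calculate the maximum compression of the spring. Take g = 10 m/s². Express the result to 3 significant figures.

At max compression the bobsled is momentarily at rest: mgh = ½kx²
x = √(2mgh/k) = √(2 × 89.1 × 10 × 14.9 / 7030) = 1.943 m

x = 1.94 m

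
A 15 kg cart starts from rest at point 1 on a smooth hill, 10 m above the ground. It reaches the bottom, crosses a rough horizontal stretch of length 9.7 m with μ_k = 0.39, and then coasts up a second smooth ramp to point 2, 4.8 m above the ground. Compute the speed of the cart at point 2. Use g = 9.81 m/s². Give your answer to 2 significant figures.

v = 5.3 m/s

Energy at 1: mgh₁ = (15)(9.81)(10) = 1471.5 J
Friction loss: W_f = μ_k mg d = 556.7 J
At 2: ½mv² + mgh₂ = mgh₁ − W_f
½mv² = 1471.5 − 556.7 − 706.32 = 208.51 J
v = √(2 × 208.51/15) = 5.273 m/s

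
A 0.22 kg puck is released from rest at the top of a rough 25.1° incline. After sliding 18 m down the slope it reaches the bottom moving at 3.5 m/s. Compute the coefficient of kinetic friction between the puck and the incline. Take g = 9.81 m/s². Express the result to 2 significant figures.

Energy balance down the incline: mg L sinθ − ½mv² = μ_k (mg cosθ) L
mgL sinθ = 16.479 J; ½mv² = 1.3475 J
W_f = 16.479 − 1.3475 = 15.13 J
μ_k = W_f/(mg cosθ · L) = 15.13/(1.954 × 18) = 0.4301

μ_k = 0.43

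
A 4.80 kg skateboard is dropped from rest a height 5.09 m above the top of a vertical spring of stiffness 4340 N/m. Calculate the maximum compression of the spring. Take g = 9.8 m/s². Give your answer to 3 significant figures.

x = 0.343 m

Measuring PE from the top of the relaxed spring, at max compression the skateboard has dropped H + x with zero KE, so:
mg(H + x) = ½kx²
½(4340)x² − (4.80)(9.8)x − (4.80)(9.8)(5.09) = 0
2170x² − 47.04x − 239.4 = 0
x = [47.04 + √(2213 + 2.0783e+06)]/(2 × 2170) = 0.3432 m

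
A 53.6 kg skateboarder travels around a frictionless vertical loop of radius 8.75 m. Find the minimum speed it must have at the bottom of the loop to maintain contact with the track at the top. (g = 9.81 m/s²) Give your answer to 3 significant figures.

At the top: mg = mv_top²/r ⇒ v_top² = gr = 85.84 m²/s²
Energy from bottom to top (height 2r): ½mv_bot² = ½mv_top² + mg(2r)
v_bot² = gr + 4gr = 5gr = 429.2
v_bot = √(5gr) = 20.72 m/s

v = 20.7 m/s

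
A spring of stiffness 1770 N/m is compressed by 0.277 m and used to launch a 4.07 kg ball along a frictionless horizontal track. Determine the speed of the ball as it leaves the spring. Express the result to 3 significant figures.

The ball leaves the spring when the spring is at natural length, so ½kx² = ½mv²
v = x√(k/m) = 0.277 × √(1770/4.07) = 5.777 m/s

v = 5.78 m/s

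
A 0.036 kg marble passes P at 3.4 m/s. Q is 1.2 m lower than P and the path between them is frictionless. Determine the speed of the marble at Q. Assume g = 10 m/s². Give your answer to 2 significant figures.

v = 6.0 m/s

By conservation of mechanical energy, ½mv₀² + mgh = ½mv²
v² = v₀² + 2gh = (3.4)² + 2(10)(1.2) = 35.560
v = √35.560 = 5.963 m/s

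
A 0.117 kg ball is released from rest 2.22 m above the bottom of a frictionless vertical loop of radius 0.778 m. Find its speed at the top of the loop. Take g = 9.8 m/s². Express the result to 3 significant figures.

v = 3.61 m/s

Energy conservation: mgh = ½mv_top² + mg(2r)
v_top² = 2g(h − 2r) = 2(9.8)(2.22 − 1.556) = 13.01
v_top = 3.608 m/s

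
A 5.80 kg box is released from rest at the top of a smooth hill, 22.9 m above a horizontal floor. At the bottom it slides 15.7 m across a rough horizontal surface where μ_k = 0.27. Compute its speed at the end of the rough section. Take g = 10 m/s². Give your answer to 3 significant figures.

Applying the work–energy principle:
mgh = ½mv² + μ_k m g d
W_f = μ_k mg d = (0.27)(5.80)(10)(15.7) = 245.9 J
½mv² = mgh − W_f = 1328.2 − 245.9 = 1082.3 J
v = √(2 × 1082.3/5.80) = 19.32 m/s

v = 19.3 m/s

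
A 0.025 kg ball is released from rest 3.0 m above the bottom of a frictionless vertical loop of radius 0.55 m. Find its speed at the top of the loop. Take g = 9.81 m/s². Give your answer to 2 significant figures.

Energy conservation: mgh = ½mv_top² + mg(2r)
v_top² = 2g(h − 2r) = 2(9.81)(3.0 − 1.100) = 37.28
v_top = 6.106 m/s

v = 6.1 m/s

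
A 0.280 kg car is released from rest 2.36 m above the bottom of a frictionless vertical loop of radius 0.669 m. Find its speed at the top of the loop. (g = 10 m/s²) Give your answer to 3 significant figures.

v = 4.52 m/s

Energy conservation: mgh = ½mv_top² + mg(2r)
v_top² = 2g(h − 2r) = 2(10)(2.36 − 1.338) = 20.44
v_top = 4.521 m/s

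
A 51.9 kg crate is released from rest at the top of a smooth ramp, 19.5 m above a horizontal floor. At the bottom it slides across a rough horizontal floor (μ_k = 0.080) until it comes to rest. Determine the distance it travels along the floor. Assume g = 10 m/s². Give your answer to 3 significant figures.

Energy at the top = energy at the end + work done against friction:
At rest all PE has been dissipated by friction: mgh = μ_k m g d
d = h/μ_k = 19.5/0.080 = 243.8 m

d = 244 m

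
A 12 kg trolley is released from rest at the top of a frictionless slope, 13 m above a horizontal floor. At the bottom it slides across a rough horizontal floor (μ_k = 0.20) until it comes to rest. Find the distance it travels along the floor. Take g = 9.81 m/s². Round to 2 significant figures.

d = 65 m

Energy bookkeeping (friction removes W_f = μ_k N d):
At rest all PE has been dissipated by friction: mgh = μ_k m g d
d = h/μ_k = 13/0.20 = 65.00 m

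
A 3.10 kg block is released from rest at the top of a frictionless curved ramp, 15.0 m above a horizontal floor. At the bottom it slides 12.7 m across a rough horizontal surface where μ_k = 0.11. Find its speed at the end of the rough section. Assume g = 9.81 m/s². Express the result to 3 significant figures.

v = 16.3 m/s

Applying the work–energy principle:
mgh = ½mv² + μ_k m g d
W_f = μ_k mg d = (0.11)(3.10)(9.81)(12.7) = 42.48 J
½mv² = mgh − W_f = 456.17 − 42.48 = 413.68 J
v = √(2 × 413.68/3.10) = 16.34 m/s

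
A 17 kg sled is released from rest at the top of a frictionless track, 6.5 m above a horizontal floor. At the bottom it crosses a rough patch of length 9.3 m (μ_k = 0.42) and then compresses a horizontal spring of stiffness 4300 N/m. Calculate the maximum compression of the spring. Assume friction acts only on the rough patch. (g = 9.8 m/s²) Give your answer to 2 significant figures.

Initial energy: E₁ = mgh = (17)(9.8)(6.5) = 1082.9 J
Friction removes W_f = μ_k mg d = (0.42)(17)(9.8)(9.3) = 650.7 J
Energy reaching the spring: E = 1082.9 − 650.7 = 432.16 J
At max compression ½kx² = E ⇒ x = √(2E/k) = √(2 × 432.16/4300) = 0.4483 m

x = 0.45 m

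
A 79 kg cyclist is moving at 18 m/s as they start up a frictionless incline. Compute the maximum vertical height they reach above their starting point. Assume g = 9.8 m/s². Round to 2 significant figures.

h = 17 m

By energy conservation, ½mv² = mgh
h = v²/(2g) = 18²/(2 × 9.8) = 16.53 m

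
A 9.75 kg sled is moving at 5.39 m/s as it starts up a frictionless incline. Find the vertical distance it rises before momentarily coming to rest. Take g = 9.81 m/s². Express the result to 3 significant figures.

h = 1.48 m

By energy conservation, ½mv² = mgh
h = v²/(2g) = 5.39²/(2 × 9.81) = 1.481 m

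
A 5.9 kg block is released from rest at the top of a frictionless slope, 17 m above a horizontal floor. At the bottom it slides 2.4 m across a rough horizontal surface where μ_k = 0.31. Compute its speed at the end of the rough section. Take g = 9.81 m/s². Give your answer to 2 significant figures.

v = 18 m/s

Energy at the top = energy at the end + work done against friction:
mgh = ½mv² + μ_k m g d
W_f = μ_k mg d = (0.31)(5.9)(9.81)(2.4) = 43.06 J
½mv² = mgh − W_f = 983.94 − 43.06 = 940.88 J
v = √(2 × 940.88/5.9) = 17.86 m/s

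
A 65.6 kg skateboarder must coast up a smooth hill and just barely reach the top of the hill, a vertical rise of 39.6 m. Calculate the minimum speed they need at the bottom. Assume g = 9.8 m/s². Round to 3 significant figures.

v = 27.9 m/s

At the top they are momentarily at rest, so all KE converts to PE: ½mv² = mgh
v = √(2gh) = √(2 × 9.8 × 39.6) = 27.86 m/s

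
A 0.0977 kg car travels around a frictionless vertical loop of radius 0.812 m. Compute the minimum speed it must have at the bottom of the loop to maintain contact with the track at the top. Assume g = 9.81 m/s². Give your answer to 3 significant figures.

At the top: mg = mv_top²/r ⇒ v_top² = gr = 7.966 m²/s²
Energy from bottom to top (height 2r): ½mv_bot² = ½mv_top² + mg(2r)
v_bot² = gr + 4gr = 5gr = 39.83
v_bot = √(5gr) = 6.311 m/s

v = 6.31 m/s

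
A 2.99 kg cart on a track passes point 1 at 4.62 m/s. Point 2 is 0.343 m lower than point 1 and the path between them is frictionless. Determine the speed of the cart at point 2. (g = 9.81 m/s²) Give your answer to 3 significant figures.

v = 5.30 m/s

Mechanical energy is conserved (no friction): ½mv₀² + mgh = ½mv²
v² = v₀² + 2gh = (4.62)² + 2(9.81)(0.343) = 28.074
v = √28.074 = 5.298 m/s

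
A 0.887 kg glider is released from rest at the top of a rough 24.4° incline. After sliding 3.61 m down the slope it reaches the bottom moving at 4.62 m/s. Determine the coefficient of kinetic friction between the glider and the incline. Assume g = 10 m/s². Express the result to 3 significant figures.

μ_k = 0.129

mgh = ½mv² + μ_k (mg cosθ) L, with h = L sinθ
mgL sinθ = 13.228 J; ½mv² = 9.4662 J
W_f = 13.228 − 9.4662 = 3.762 J
μ_k = W_f/(mg cosθ · L) = 3.762/(8.078 × 3.61) = 0.1290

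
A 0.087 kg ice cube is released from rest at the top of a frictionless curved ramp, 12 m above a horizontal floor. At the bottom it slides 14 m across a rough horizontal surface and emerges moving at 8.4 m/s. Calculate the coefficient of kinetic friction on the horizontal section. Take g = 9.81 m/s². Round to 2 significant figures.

Applying the work–energy principle:
mgh = ½mv² + μ_k m g d
mgh = 10.242 J; ½mv² = 3.0694 J
W_f = 10.242 − 3.0694 = 7.172 J
μ_k = W_f/(mg·d) = 7.172/(0.8535 × 14) = 0.6003

μ_k = 0.60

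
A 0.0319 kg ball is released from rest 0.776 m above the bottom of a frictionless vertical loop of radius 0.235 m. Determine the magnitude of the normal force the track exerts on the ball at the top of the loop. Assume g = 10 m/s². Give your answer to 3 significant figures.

N = 0.512 N

Energy from release to top (height 2r): mgh = ½mv_top² + mg(2r)
v_top² = 2g(h − 2r) = 2(10)(0.776 − 0.4700) = 6.1200 m²/s²
At the top, both N and weight point toward the centre: N + mg = mv_top²/r
N = m(v_top²/r − g) = 0.0319(6.1200/0.235 − 10) = 0.5118 N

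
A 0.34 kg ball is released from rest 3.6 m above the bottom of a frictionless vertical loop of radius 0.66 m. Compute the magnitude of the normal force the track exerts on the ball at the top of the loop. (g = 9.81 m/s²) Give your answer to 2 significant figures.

N = 20 N

Energy from release to top (height 2r): mgh = ½mv_top² + mg(2r)
v_top² = 2g(h − 2r) = 2(9.81)(3.6 − 1.320) = 44.734 m²/s²
At the top, both N and weight point toward the centre: N + mg = mv_top²/r
N = m(v_top²/r − g) = 0.34(44.734/0.66 − 9.81) = 19.71 N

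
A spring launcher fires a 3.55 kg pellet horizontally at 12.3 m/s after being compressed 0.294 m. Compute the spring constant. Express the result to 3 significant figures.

Energy stored in the spring equals the launch KE: ½kx² = ½mv²
k = mv²/x² = (3.55)(12.3)²/(0.294)² = 6214 N/m

k = 6210 N/m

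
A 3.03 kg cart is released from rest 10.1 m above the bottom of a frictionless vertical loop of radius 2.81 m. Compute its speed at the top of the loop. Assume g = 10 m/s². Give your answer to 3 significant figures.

Energy conservation: mgh = ½mv_top² + mg(2r)
v_top² = 2g(h − 2r) = 2(10)(10.1 − 5.620) = 89.60
v_top = 9.466 m/s

v = 9.47 m/s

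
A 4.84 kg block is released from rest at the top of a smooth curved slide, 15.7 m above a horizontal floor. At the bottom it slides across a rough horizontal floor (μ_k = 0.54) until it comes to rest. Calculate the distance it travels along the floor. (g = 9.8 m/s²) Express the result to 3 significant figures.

Energy bookkeeping (friction removes W_f = μ_k N d):
At rest all PE has been dissipated by friction: mgh = μ_k m g d
d = h/μ_k = 15.7/0.54 = 29.07 m

d = 29.1 m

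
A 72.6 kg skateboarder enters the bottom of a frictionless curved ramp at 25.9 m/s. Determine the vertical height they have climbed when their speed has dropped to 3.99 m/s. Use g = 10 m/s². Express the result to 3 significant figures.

h = 32.7 m

Conservation of energy: ½mv₁² = ½mv₂² + mgh
h = (v₁² − v₂²)/(2g) = (25.9² − 3.99²)/(2 × 10) = 32.74 m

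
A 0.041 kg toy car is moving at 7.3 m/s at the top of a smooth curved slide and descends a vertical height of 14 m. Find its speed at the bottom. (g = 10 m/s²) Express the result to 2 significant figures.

Energy conservation between the two points: ½mv₀² + mgh = ½mv²
v² = v₀² + 2gh = (7.3)² + 2(10)(14) = 333.29
v = √333.29 = 18.26 m/s

v = 18 m/s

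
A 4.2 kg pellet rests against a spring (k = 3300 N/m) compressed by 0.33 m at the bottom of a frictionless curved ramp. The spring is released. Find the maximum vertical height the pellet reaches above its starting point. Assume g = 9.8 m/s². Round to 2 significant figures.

h = 4.4 m

Energy conservation from release to the highest point: ½kx² = mgh
h = kx²/(2mg) = (3300)(0.33)²/(2 × 4.2 × 9.8) = 4.366 m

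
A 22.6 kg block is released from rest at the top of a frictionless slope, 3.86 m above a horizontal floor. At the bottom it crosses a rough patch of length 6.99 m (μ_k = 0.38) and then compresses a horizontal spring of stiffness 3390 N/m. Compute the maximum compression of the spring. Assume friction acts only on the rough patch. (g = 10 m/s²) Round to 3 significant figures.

x = 0.401 m

Initial energy: E₁ = mgh = (22.6)(10)(3.86) = 872.36 J
Friction removes W_f = μ_k mg d = (0.38)(22.6)(10)(6.99) = 600.3 J
Energy reaching the spring: E = 872.36 − 600.3 = 272.06 J
At max compression ½kx² = E ⇒ x = √(2E/k) = √(2 × 272.06/3390) = 0.4006 m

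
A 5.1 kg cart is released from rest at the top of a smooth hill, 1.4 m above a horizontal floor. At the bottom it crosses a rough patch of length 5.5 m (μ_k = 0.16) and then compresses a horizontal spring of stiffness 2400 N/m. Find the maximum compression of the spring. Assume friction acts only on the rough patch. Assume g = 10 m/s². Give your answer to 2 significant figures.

x = 0.15 m

Initial energy: E₁ = mgh = (5.1)(10)(1.4) = 71.400 J
Friction removes W_f = μ_k mg d = (0.16)(5.1)(10)(5.5) = 44.88 J
Energy reaching the spring: E = 71.400 − 44.88 = 26.520 J
At max compression ½kx² = E ⇒ x = √(2E/k) = √(2 × 26.520/2400) = 0.1487 m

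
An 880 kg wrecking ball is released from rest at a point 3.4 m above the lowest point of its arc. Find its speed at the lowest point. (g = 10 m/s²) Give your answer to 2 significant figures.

v = 8.2 m/s

Energy conservation between the two points: mgh = ½mv²
v = √(2gh) = √(2 × 10 × 3.4) = √68.000 = 8.246 m/s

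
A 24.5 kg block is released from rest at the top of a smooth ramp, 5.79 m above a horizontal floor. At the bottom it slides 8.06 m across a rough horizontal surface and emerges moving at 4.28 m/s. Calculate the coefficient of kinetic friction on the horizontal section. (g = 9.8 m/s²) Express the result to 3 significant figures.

μ_k = 0.602

Energy bookkeeping (friction removes W_f = μ_k N d):
mgh = ½mv² + μ_k m g d
mgh = 1390.2 J; ½mv² = 224.40 J
W_f = 1390.2 − 224.40 = 1166 J
μ_k = W_f/(mg·d) = 1166/(240.1 × 8.06) = 0.6024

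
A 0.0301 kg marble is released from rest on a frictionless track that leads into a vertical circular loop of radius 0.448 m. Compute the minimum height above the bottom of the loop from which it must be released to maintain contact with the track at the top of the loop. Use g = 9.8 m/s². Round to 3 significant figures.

At the top, for minimum speed gravity alone supplies the centripetal force: mg = mv_top²/r ⇒ v_top² = gr = 4.390 m²/s²
Energy conservation from release height h to the top (height 2r): mgh = ½mv_top² + mg(2r)
h = v_top²/(2g) + 2r = r/2 + 2r = 5r/2 = 1.120 m

h = 1.12 m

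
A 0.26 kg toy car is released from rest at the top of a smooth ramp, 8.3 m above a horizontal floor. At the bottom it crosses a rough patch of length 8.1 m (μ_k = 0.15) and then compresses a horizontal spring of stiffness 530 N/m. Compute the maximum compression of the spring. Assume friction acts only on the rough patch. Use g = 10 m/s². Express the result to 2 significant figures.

x = 0.26 m

Initial energy: E₁ = mgh = (0.26)(10)(8.3) = 21.580 J
Friction removes W_f = μ_k mg d = (0.15)(0.26)(10)(8.1) = 3.159 J
Energy reaching the spring: E = 21.580 − 3.159 = 18.421 J
At max compression ½kx² = E ⇒ x = √(2E/k) = √(2 × 18.421/530) = 0.2637 m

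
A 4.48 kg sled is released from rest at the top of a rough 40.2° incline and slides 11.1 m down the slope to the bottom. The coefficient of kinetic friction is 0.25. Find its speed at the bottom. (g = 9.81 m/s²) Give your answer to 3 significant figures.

Work–energy: mg(L sinθ) − μ_k(mg cosθ)L = ½mv²
mgh = mgL sinθ = (4.48)(9.81)(11.1)sin40.2° = 314.87 J
W_f = μ_k mg cosθ · L = (0.25)(4.48)(9.81)cos40.2°·11.1 = 93.15 J
½mv² = 314.87 − 93.15 = 221.72 J
v = √(2 × 221.72/4.48) = 9.949 m/s

v = 9.95 m/s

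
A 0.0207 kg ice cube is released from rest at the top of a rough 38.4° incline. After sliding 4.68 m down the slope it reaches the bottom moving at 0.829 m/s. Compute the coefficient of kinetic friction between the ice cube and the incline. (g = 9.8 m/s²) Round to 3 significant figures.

μ_k = 0.783

Energy balance down the incline: mg L sinθ − ½mv² = μ_k (mg cosθ) L
mgL sinθ = 0.58971 J; ½mv² = 0.0071129 J
W_f = 0.58971 − 0.0071129 = 0.5826 J
μ_k = W_f/(mg cosθ · L) = 0.5826/(0.1590 × 4.68) = 0.7830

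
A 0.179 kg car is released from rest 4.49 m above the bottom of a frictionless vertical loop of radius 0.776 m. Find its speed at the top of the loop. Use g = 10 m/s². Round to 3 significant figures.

v = 7.67 m/s

Energy conservation: mgh = ½mv_top² + mg(2r)
v_top² = 2g(h − 2r) = 2(10)(4.49 − 1.552) = 58.76
v_top = 7.666 m/s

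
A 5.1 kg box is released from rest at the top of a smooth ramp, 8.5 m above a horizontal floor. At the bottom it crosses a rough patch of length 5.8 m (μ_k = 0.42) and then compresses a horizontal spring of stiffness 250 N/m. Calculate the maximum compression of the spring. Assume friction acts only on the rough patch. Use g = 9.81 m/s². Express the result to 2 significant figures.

Initial energy: E₁ = mgh = (5.1)(9.81)(8.5) = 425.26 J
Friction removes W_f = μ_k mg d = (0.42)(5.1)(9.81)(5.8) = 121.9 J
Energy reaching the spring: E = 425.26 − 121.9 = 303.39 J
At max compression ½kx² = E ⇒ x = √(2E/k) = √(2 × 303.39/250) = 1.558 m

x = 1.6 m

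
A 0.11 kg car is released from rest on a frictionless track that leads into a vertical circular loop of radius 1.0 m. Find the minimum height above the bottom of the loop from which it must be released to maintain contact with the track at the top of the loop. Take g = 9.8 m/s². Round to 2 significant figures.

h = 2.5 m

At the top, for minimum speed gravity alone supplies the centripetal force: mg = mv_top²/r ⇒ v_top² = gr = 9.800 m²/s²
Energy conservation from release height h to the top (height 2r): mgh = ½mv_top² + mg(2r)
h = v_top²/(2g) + 2r = r/2 + 2r = 5r/2 = 2.500 m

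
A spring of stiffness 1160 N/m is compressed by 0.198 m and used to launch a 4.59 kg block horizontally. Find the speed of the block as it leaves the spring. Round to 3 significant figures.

v = 3.15 m/s

The block leaves the spring when the spring is at natural length, so ½kx² = ½mv²
v = x√(k/m) = 0.198 × √(1160/4.59) = 3.148 m/s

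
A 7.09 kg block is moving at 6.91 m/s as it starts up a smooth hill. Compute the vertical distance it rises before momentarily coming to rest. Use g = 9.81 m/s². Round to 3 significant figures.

h = 2.43 m

By energy conservation, ½mv² = mgh
h = v²/(2g) = 6.91²/(2 × 9.81) = 2.434 m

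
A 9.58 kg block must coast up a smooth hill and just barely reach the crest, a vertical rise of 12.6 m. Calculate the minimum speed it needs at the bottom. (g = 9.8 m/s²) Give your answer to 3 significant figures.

At the top it is momentarily at rest, so all KE converts to PE: ½mv² = mgh
v = √(2gh) = √(2 × 9.8 × 12.6) = 15.71 m/s

v = 15.7 m/s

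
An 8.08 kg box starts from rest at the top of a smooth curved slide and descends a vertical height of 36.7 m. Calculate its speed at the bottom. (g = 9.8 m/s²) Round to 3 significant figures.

v = 26.8 m/s

Equating total energy at the two states: mgh = ½mv²
v = √(2gh) = √(2 × 9.8 × 36.7) = √719.32 = 26.82 m/s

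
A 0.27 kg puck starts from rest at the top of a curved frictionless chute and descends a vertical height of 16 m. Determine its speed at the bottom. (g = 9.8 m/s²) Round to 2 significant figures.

Energy conservation between the two points: mgh = ½mv²
v = √(2gh) = √(2 × 9.8 × 16) = √313.60 = 17.71 m/s

v = 18 m/s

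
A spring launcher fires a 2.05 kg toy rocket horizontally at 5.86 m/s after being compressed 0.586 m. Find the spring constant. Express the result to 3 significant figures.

Energy stored in the spring equals the launch KE: ½kx² = ½mv²
k = mv²/x² = (2.05)(5.86)²/(0.586)² = 205.0 N/m

k = 205 N/m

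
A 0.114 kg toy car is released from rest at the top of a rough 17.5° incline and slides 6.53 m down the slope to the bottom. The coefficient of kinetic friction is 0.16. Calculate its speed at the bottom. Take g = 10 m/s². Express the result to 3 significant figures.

Work–energy: mg(L sinθ) − μ_k(mg cosθ)L = ½mv²
mgh = mgL sinθ = (0.114)(10)(6.53)sin17.5° = 2.2385 J
W_f = μ_k mg cosθ · L = (0.16)(0.114)(10)cos17.5°·6.53 = 1.136 J
½mv² = 2.2385 − 1.136 = 1.1026 J
v = √(2 × 1.1026/0.114) = 4.398 m/s

v = 4.40 m/s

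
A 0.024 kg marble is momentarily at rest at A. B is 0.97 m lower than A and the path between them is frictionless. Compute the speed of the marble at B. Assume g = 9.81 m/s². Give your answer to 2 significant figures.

v = 4.4 m/s

By conservation of mechanical energy, mgh = ½mv²
The mass cancels from both sides.
v = √(2gh) = √(2 × 9.81 × 0.97) = √19.031 = 4.362 m/s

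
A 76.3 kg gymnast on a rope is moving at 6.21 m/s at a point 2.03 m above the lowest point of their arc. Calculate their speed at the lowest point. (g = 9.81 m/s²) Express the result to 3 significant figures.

Mechanical energy is conserved (no friction): ½mv₀² + mgh = ½mv²
v² = v₀² + 2gh = (6.21)² + 2(9.81)(2.03) = 78.393
v = √78.393 = 8.854 m/s

v = 8.85 m/s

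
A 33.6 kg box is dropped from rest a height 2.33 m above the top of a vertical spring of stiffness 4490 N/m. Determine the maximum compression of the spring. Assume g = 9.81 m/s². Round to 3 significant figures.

x = 0.663 m

Take the reference level at the top of the uncompressed spring. At max compression the box has fallen H + x and is momentarily at rest:
mg(H + x) = ½kx²
½(4490)x² − (33.6)(9.81)x − (33.6)(9.81)(2.33) = 0
2245x² − 329.6x − 768.0 = 0
x = [329.6 + √(108647 + 6.8967e+06)]/(2 × 2245) = 0.6629 m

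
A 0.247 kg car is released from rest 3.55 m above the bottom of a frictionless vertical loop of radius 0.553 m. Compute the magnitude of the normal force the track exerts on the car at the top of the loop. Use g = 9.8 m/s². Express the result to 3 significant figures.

N = 19.0 N

Energy from release to top (height 2r): mgh = ½mv_top² + mg(2r)
v_top² = 2g(h − 2r) = 2(9.8)(3.55 − 1.106) = 47.902 m²/s²
At the top, both N and weight point toward the centre: N + mg = mv_top²/r
N = m(v_top²/r − g) = 0.247(47.902/0.553 − 9.8) = 18.98 N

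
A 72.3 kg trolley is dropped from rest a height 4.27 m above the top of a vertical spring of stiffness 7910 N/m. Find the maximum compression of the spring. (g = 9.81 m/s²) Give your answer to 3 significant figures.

Let x be the compression. The total drop is H + x, and the trolley is instantaneously at rest at max compression, so energy conservation gives:
mg(H + x) = ½kx²
½(7910)x² − (72.3)(9.81)x − (72.3)(9.81)(4.27) = 0
3955x² − 709.3x − 3029 = 0
x = [709.3 + √(503054 + 4.7912e+07)]/(2 × 3955) = 0.9693 m

x = 0.969 m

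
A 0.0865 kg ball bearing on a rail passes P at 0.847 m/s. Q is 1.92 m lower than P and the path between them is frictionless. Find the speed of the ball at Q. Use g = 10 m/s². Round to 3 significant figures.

v = 6.25 m/s

Equating total energy at the two states: ½mv₀² + mgh = ½mv²
v² = v₀² + 2gh = (0.847)² + 2(10)(1.92) = 39.117
v = √39.117 = 6.254 m/s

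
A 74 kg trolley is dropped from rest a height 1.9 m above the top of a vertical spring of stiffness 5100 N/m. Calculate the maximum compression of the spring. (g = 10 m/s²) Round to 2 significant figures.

x = 0.90 m

Take the reference level at the top of the uncompressed spring. At max compression the trolley has fallen H + x and is momentarily at rest:
mg(H + x) = ½kx²
½(5100)x² − (74)(10)x − (74)(10)(1.9) = 0
2550x² − 740.0x − 1406 = 0
x = [740.0 + √(547600 + 1.4341e+07)]/(2 × 2550) = 0.9017 m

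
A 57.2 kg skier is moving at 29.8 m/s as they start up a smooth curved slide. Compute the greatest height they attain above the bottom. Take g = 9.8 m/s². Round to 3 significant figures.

h = 45.3 m

By energy conservation, ½mv² = mgh
h = v²/(2g) = 29.8²/(2 × 9.8) = 45.31 m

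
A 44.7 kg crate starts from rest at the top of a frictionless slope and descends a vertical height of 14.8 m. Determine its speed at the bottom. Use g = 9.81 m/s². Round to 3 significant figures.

v = 17.0 m/s

By conservation of mechanical energy, mgh = ½mv²
The mass cancels from both sides.
v = √(2gh) = √(2 × 9.81 × 14.8) = √290.38 = 17.04 m/s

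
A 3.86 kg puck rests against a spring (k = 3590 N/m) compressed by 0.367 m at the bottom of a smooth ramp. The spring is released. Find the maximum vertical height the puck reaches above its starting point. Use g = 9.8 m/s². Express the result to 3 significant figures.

Energy conservation from release to the highest point: ½kx² = mgh
h = kx²/(2mg) = (3590)(0.367)²/(2 × 3.86 × 9.8) = 6.391 m

h = 6.39 m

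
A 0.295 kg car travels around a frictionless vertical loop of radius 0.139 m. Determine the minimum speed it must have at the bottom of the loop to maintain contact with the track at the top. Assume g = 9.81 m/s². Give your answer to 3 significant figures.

v = 2.61 m/s

At the top: mg = mv_top²/r ⇒ v_top² = gr = 1.364 m²/s²
Energy from bottom to top (height 2r): ½mv_bot² = ½mv_top² + mg(2r)
v_bot² = gr + 4gr = 5gr = 6.818
v_bot = √(5gr) = 2.611 m/s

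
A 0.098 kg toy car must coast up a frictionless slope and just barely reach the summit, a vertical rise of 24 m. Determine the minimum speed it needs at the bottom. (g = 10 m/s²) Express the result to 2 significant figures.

v = 22 m/s

At the top it is momentarily at rest, so all KE converts to PE: ½mv² = mgh
v = √(2gh) = √(2 × 10 × 24) = 21.91 m/s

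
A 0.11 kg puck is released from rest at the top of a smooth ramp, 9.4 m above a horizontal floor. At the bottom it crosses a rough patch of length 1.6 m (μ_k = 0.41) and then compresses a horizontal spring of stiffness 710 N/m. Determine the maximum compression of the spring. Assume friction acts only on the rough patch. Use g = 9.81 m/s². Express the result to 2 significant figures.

x = 0.16 m

Initial energy: E₁ = mgh = (0.11)(9.81)(9.4) = 10.144 J
Friction removes W_f = μ_k mg d = (0.41)(0.11)(9.81)(1.6) = 0.7079 J
Energy reaching the spring: E = 10.144 − 0.7079 = 9.4357 J
At max compression ½kx² = E ⇒ x = √(2E/k) = √(2 × 9.4357/710) = 0.1630 m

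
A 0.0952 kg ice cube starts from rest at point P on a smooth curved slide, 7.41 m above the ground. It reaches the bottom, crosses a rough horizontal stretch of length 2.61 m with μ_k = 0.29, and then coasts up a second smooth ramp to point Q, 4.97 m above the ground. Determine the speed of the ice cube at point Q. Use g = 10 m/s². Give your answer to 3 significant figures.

v = 5.80 m/s

Energy at P: mgh₁ = (0.0952)(10)(7.41) = 7.0543 J
Friction loss: W_f = μ_k mg d = 0.7206 J
At Q: ½mv² + mgh₂ = mgh₁ − W_f
½mv² = 7.0543 − 0.7206 − 4.7314 = 1.6023 J
v = √(2 × 1.6023/0.0952) = 5.802 m/s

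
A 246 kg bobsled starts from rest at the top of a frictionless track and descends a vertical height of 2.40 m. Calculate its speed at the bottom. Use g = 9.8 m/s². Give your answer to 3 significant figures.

Mechanical energy is conserved (no friction): mgh = ½mv²
The mass cancels from both sides.
v = √(2gh) = √(2 × 9.8 × 2.40) = √47.040 = 6.859 m/s

v = 6.86 m/s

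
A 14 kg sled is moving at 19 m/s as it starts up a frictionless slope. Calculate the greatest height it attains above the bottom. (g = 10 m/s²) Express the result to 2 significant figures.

h = 18 m

Setting KE at the bottom equal to PE gained: ½mv² = mgh
h = v²/(2g) = 19²/(2 × 10) = 18.05 m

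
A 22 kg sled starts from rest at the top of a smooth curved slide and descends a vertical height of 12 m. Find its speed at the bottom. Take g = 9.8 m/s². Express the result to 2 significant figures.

Mechanical energy is conserved (no friction): mgh = ½mv²
v = √(2gh) = √(2 × 9.8 × 12) = √235.20 = 15.34 m/s

v = 15 m/s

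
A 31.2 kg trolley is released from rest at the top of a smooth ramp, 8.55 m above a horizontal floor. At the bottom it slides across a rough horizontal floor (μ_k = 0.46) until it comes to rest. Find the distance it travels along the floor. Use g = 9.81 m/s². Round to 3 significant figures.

d = 18.6 m

Applying the work–energy principle:
At rest all PE has been dissipated by friction: mgh = μ_k m g d
d = h/μ_k = 8.55/0.46 = 18.59 m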